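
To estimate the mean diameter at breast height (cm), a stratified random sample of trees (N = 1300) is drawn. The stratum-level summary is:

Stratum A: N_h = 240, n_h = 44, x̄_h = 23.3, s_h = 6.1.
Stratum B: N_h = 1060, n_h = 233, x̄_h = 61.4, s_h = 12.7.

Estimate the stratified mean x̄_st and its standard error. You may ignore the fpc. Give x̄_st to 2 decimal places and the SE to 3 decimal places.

x̄_st ≈ 54.37, SE ≈ 0.699

x̄_st = Σ W_h x̄_h = (240·23.3 + 1060·61.4)/1300 = 54.36615
V̂(x̄_st) = Σ W_h² s_h²/n_h, with W_h = N_h/N and N = 1300:
  stratum A: (240/1300)²·6.1²/44 = 0.0288232
  stratum B: (1060/1300)²·12.7²/233 = 0.460232
V̂(x̄_st) = 0.489055
SE(x̄_st) = √0.489055 = 0.699325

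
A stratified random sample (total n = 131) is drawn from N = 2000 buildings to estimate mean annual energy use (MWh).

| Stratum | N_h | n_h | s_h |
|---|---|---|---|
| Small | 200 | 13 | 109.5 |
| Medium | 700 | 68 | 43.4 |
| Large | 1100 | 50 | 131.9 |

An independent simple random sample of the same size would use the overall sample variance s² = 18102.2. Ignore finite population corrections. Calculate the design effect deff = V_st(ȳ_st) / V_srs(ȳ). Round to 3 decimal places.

V̂(ȳ_st) = Σ W_h² s_h²/n_h, with W_h = N_h/N and N = 2000:
  stratum Small: (200/2000)²·109.5²/13 = 9.22327
  stratum Medium: (700/2000)²·43.4²/68 = 3.39318
  stratum Large: (1100/2000)²·131.9²/50 = 105.256
V_st = 117.872
V_srs = s²/n = 18102.2/131 = 138.185
deff = V_st / V_srs = 117.872/138.185 = 0.8530

deff ≈ 0.853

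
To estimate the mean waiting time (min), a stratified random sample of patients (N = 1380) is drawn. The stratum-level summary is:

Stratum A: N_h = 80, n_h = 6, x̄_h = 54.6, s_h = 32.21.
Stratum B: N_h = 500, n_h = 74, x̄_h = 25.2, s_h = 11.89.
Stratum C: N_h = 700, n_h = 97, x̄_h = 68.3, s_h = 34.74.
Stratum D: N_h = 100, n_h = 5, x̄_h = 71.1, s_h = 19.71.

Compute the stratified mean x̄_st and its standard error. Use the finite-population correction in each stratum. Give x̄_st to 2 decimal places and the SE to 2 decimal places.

x̄_st = Σ W_h x̄_h = (80·54.6 + 500·25.2 + 700·68.3 + 100·71.1)/1380 = 52.09275
V̂(x̄_st) = Σ W_h² (1 − n_h/N_h) s_h²/n_h, with W_h = N_h/N and N = 1380:
  stratum A: (80/1380)²·(1 − 6/80)·32.21²/6 = 0.537519
  stratum B: (500/1380)²·(1 − 74/500)·11.89²/74 = 0.213675
  stratum C: (700/1380)²·(1 − 97/700)·34.74²/97 = 2.75769
  stratum D: (100/1380)²·(1 − 5/100)·19.71²/5 = 0.387587
V̂(x̄_st) = 3.89647
SE(x̄_st) = √3.89647 = 1.97395

x̄_st ≈ 52.09, SE ≈ 1.97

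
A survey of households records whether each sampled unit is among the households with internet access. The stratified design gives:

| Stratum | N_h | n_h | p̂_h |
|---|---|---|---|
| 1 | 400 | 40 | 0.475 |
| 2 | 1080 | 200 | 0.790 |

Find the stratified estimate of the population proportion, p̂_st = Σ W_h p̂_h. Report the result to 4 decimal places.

N = 1480; stratum weights W_h = N_h/N.
p̂_st = Σ W_h p̂_h = (400·0.475 + 1080·0.790)/1480 = 0.70486

p̂_st ≈ 0.7049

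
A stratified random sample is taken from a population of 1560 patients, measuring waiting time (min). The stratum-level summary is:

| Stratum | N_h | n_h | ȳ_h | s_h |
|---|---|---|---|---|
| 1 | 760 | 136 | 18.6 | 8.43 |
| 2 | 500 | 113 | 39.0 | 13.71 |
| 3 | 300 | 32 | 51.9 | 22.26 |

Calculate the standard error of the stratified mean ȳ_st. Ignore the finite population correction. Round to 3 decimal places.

V̂(ȳ_st) = Σ W_h² s_h²/n_h, with W_h = N_h/N and N = 1560:
  stratum 1: (760/1560)²·8.43²/136 = 0.124021
  stratum 2: (500/1560)²·13.71²/113 = 0.170878
  stratum 3: (300/1560)²·22.26²/32 = 0.572656
V̂(ȳ_st) = 0.867555
SE(ȳ_st) = √0.867555 = 0.931426

SE(ȳ_st) ≈ 0.931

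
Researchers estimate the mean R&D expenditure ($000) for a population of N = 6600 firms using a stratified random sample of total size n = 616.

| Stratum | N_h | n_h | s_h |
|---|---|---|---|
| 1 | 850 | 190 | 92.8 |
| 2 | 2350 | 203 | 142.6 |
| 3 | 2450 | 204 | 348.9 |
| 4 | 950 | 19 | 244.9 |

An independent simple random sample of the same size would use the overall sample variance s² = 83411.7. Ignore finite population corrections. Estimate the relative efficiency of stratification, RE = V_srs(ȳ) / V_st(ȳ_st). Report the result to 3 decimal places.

RE ≈ 0.841

V̂(ȳ_st) = Σ W_h² s_h²/n_h, with W_h = N_h/N and N = 6600:
  stratum 1: (850/6600)²·92.8²/190 = 0.751783
  stratum 2: (2350/6600)²·142.6²/203 = 12.6996
  stratum 3: (2450/6600)²·348.9²/204 = 82.2273
  stratum 4: (950/6600)²·244.9²/19 = 65.4008
V_st = 161.08
V_srs = s²/n = 83411.7/616 = 135.409
Relative efficiency = V_srs / V_st = 135.409/161.08 = 0.8406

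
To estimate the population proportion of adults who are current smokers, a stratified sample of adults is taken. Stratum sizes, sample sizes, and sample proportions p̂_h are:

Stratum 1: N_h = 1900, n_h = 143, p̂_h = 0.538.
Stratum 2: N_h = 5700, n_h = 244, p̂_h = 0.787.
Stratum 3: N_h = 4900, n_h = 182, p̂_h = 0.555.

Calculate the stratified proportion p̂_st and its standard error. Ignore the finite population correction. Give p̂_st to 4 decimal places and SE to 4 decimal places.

p̂_st ≈ 0.6582, SE ≈ 0.0198

N = 12500; stratum weights W_h = N_h/N.
p̂_st = Σ W_h p̂_h = (1900·0.538 + 5700·0.787 + 4900·0.555)/12500 = 0.65821
V̂(p̂_st) = Σ W_h² p̂_h(1−p̂_h)/(n_h−1):
  stratum 1: (1900/12500)²·0.538·0.462/142 = 4.04411e-05
  stratum 2: (5700/12500)²·0.787·0.213/243 = 0.000143442
  stratum 3: (4900/12500)²·0.555·0.445/181 = 0.000209675
V̂(p̂_st) = 0.000393559; SE = √V̂ = 0.0198383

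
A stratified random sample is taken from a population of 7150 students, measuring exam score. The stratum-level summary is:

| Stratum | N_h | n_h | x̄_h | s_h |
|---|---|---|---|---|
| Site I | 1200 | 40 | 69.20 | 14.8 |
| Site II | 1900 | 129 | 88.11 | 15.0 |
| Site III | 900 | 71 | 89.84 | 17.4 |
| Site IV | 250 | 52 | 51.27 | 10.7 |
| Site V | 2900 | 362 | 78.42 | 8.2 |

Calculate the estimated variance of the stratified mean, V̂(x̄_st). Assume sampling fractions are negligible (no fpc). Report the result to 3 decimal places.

V̂(x̄_st) ≈ 0.378

V̂(x̄_st) = Σ W_h² s_h²/n_h, with W_h = N_h/N and N = 7150:
  stratum Site I: (1200/7150)²·14.8²/40 = 0.154246
  stratum Site II: (1900/7150)²·15.0²/129 = 0.123165
  stratum Site III: (900/7150)²·17.4²/71 = 0.0675636
  stratum Site IV: (250/7150)²·10.7²/52 = 0.00269173
  stratum Site V: (2900/7150)²·8.2²/362 = 0.0305565
V̂(x̄_st) = 0.378223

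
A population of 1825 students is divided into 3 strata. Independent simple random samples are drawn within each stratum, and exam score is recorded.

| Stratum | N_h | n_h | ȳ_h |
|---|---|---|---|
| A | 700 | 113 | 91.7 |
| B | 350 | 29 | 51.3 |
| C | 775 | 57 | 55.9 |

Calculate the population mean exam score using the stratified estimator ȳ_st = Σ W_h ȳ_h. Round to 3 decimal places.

ȳ_st ≈ 68.749

N = Σ N_h = 1825. Stratum weights W_h = N_h/N.
ȳ_st = (700·91.7 + 350·51.3 + 775·55.9) / 1825 = 68.74932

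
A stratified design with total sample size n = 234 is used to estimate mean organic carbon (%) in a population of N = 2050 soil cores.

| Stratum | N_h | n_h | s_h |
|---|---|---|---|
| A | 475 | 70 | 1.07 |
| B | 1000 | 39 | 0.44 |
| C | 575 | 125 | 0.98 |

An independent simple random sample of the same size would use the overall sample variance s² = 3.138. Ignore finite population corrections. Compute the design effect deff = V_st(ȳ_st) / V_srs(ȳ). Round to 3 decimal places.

V̂(ȳ_st) = Σ W_h² s_h²/n_h, with W_h = N_h/N and N = 2050:
  stratum A: (475/2050)²·1.07²/70 = 0.00087811
  stratum B: (1000/2050)²·0.44²/39 = 0.00118123
  stratum C: (575/2050)²·0.98²/125 = 0.000604464
V_st = 0.0026638
V_srs = s²/n = 3.138/234 = 0.0134103
deff = V_st / V_srs = 0.0026638/0.0134103 = 0.1986

deff ≈ 0.199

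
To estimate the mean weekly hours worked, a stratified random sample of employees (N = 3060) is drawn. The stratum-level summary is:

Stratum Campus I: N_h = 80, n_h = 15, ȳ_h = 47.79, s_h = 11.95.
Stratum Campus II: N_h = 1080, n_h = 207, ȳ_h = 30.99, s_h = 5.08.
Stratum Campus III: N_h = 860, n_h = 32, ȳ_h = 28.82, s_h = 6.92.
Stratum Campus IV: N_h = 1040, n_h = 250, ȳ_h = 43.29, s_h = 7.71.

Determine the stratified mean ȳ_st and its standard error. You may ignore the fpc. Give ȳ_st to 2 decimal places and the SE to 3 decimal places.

ȳ_st ≈ 35.00, SE ≈ 0.410

ȳ_st = Σ W_h ȳ_h = (80·47.79 + 1080·30.99 + 860·28.82 + 1040·43.29)/3060 = 34.99974
V̂(ȳ_st) = Σ W_h² s_h²/n_h, with W_h = N_h/N and N = 3060:
  stratum Campus I: (80/3060)²·11.95²/15 = 0.00650701
  stratum Campus II: (1080/3060)²·5.08²/207 = 0.0155297
  stratum Campus III: (860/3060)²·6.92²/32 = 0.1182
  stratum Campus IV: (1040/3060)²·7.71²/250 = 0.0274658
V̂(ȳ_st) = 0.167702
SE(ȳ_st) = √0.167702 = 0.409515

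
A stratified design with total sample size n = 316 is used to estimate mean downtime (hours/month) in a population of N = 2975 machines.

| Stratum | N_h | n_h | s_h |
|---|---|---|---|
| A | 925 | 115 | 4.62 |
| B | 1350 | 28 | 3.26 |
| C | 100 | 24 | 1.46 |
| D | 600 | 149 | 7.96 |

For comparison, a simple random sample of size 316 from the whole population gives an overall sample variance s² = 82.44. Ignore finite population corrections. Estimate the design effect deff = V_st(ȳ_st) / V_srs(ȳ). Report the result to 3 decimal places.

V̂(ȳ_st) = Σ W_h² s_h²/n_h, with W_h = N_h/N and N = 2975:
  stratum A: (925/2975)²·4.62²/115 = 0.017943
  stratum B: (1350/2975)²·3.26²/28 = 0.0781575
  stratum C: (100/2975)²·1.46²/24 = 0.000100351
  stratum D: (600/2975)²·7.96²/149 = 0.0172969
V_st = 0.113498
V_srs = s²/n = 82.44/316 = 0.260886
deff = V_st / V_srs = 0.113498/0.260886 = 0.4350

deff ≈ 0.435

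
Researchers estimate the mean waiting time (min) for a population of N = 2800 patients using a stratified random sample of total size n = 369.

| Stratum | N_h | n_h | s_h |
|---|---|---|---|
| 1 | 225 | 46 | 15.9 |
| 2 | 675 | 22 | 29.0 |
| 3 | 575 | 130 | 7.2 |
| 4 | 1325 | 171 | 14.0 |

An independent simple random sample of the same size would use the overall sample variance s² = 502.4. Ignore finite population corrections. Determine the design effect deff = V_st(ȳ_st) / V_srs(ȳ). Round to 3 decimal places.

V̂(ȳ_st) = Σ W_h² s_h²/n_h, with W_h = N_h/N and N = 2800:
  stratum 1: (225/2800)²·15.9²/46 = 0.0354883
  stratum 2: (675/2800)²·29.0²/22 = 2.22159
  stratum 3: (575/2800)²·7.2²/130 = 0.0168167
  stratum 4: (1325/2800)²·14.0²/171 = 0.25667
V_st = 2.53057
V_srs = s²/n = 502.4/369 = 1.36152
deff = V_st / V_srs = 2.53057/1.36152 = 1.8586

deff ≈ 1.859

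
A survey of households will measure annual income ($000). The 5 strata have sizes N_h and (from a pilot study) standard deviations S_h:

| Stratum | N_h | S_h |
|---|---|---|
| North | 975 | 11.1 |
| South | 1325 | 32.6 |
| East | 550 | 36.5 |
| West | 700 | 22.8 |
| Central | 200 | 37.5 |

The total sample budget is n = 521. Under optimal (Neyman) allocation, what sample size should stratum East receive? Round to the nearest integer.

Neyman allocation: n_h = n · N_h S_h / Σ N_i S_i, with n = 521.
  stratum North: N_h·S_h = 975·11.1 = 10822.50
  stratum South: N_h·S_h = 1325·32.6 = 43195.00
  stratum East: N_h·S_h = 550·36.5 = 20075.00
  stratum West: N_h·S_h = 700·22.8 = 15960.00
  stratum Central: N_h·S_h = 200·37.5 = 7500.00
Σ N_h S_h = 97552.50
n for stratum East = 521·20075.00/97552.50 = 107.215 → 107

107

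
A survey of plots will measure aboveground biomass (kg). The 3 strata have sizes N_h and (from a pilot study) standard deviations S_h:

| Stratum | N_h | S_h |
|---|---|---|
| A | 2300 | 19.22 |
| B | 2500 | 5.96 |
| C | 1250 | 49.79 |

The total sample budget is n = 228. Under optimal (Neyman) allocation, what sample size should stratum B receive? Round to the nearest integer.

28

Neyman allocation: n_h = n · N_h S_h / Σ N_i S_i, with n = 228.
  stratum A: N_h·S_h = 2300·19.22 = 44206.00
  stratum B: N_h·S_h = 2500·5.96 = 14900.00
  stratum C: N_h·S_h = 1250·49.79 = 62237.50
Σ N_h S_h = 121343.50
n for stratum B = 228·14900.00/121343.50 = 27.997 → 28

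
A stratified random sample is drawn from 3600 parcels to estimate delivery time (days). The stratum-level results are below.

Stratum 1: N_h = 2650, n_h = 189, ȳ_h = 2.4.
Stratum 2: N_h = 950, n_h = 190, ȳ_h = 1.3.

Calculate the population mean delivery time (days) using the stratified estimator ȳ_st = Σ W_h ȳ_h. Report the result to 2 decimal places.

ȳ_st ≈ 2.11

N = Σ N_h = 3600. Stratum weights W_h = N_h/N.
ȳ_st = (2650·2.4 + 950·1.3) / 3600 = 2.1097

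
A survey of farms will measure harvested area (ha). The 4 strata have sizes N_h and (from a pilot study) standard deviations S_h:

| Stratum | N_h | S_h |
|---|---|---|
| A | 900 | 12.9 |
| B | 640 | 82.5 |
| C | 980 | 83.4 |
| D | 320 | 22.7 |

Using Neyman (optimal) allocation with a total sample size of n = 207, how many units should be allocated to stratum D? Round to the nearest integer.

Neyman allocation: n_h = n · N_h S_h / Σ N_i S_i, with n = 207.
  stratum A: N_h·S_h = 900·12.9 = 11610.00
  stratum B: N_h·S_h = 640·82.5 = 52800.00
  stratum C: N_h·S_h = 980·83.4 = 81732.00
  stratum D: N_h·S_h = 320·22.7 = 7264.00
Σ N_h S_h = 153406.00
n for stratum D = 207·7264.00/153406.00 = 9.802 → 10

10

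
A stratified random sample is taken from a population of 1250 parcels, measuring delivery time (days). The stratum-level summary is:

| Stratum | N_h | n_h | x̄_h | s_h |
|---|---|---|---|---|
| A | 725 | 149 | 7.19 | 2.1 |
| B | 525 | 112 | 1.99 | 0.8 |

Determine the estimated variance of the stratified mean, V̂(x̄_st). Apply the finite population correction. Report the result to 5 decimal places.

V̂(x̄_st) = Σ W_h² (1 − n_h/N_h) s_h²/n_h, with W_h = N_h/N and N = 1250:
  stratum A: (725/1250)²·(1 − 149/725)·2.1²/149 = 0.0079103
  stratum B: (525/1250)²·(1 − 112/525)·0.8²/112 = 0.00079296
V̂(x̄_st) = 0.00870326

V̂(x̄_st) ≈ 0.00870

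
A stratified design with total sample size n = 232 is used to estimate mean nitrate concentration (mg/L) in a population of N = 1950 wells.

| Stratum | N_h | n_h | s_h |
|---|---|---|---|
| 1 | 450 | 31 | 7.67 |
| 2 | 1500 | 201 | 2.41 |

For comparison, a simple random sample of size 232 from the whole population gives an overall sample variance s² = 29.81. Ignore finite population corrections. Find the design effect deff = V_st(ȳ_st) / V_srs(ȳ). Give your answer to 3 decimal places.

deff ≈ 0.920

V̂(ȳ_st) = Σ W_h² s_h²/n_h, with W_h = N_h/N and N = 1950:
  stratum 1: (450/1950)²·7.67²/31 = 0.101061
  stratum 2: (1500/1950)²·2.41²/201 = 0.0170982
V_st = 0.11816
V_srs = s²/n = 29.81/232 = 0.128491
deff = V_st / V_srs = 0.11816/0.128491 = 0.9196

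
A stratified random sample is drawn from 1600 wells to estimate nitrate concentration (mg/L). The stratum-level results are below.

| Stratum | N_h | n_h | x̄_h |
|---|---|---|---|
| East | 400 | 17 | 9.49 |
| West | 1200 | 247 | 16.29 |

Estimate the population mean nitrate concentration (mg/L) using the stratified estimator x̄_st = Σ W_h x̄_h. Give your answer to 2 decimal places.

N = Σ N_h = 1600. Stratum weights W_h = N_h/N.
x̄_st = (400·9.49 + 1200·16.29) / 1600 = 14.5900

x̄_st ≈ 14.59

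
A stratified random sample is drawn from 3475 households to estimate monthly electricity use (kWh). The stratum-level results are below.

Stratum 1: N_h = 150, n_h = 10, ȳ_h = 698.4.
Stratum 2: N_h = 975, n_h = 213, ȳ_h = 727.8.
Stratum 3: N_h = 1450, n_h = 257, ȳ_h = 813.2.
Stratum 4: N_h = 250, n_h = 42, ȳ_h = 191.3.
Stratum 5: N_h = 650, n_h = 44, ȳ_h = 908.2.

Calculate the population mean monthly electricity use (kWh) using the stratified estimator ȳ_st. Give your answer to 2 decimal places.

ȳ_st ≈ 757.31

N = Σ N_h = 3475. Stratum weights W_h = N_h/N.
ȳ_st = (150·698.4 + 975·727.8 + 1450·813.2 + 250·191.3 + 650·908.2) / 3475 = 757.3122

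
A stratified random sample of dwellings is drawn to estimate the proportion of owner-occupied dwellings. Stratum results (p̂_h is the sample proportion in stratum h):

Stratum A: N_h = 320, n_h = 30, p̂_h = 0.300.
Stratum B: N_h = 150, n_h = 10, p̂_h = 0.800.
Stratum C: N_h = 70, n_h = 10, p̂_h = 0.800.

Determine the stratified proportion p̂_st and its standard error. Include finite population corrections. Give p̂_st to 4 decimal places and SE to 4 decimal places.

N = 540; stratum weights W_h = N_h/N.
p̂_st = Σ W_h p̂_h = (320·0.300 + 150·0.800 + 70·0.800)/540 = 0.50370
V̂(p̂_st) = Σ W_h² (1 − n_h/N_h) p̂_h(1−p̂_h)/(n_h−1):
  stratum A: (320/540)²·(1 − 30/320)·0.300·0.700/29 = 0.00230453
  stratum B: (150/540)²·(1 − 10/150)·0.800·0.200/9 = 0.00128029
  stratum C: (70/540)²·(1 − 10/70)·0.800·0.200/9 = 0.000256059
V̂(p̂_st) = 0.00384088; SE = √V̂ = 0.0619748

p̂_st ≈ 0.5037, SE ≈ 0.0620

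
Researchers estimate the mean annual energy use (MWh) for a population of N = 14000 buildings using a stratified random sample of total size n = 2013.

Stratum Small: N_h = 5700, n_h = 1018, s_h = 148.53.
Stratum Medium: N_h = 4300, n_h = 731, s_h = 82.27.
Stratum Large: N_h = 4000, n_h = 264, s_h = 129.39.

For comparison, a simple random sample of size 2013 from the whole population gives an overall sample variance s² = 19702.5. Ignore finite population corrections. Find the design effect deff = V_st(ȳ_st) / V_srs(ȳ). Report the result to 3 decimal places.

V̂(ȳ_st) = Σ W_h² s_h²/n_h, with W_h = N_h/N and N = 14000:
  stratum Small: (5700/14000)²·148.53²/1018 = 3.59231
  stratum Medium: (4300/14000)²·82.27²/731 = 0.873467
  stratum Large: (4000/14000)²·129.39²/264 = 5.1768
V_st = 9.64258
V_srs = s²/n = 19702.5/2013 = 9.78763
deff = V_st / V_srs = 9.64258/9.78763 = 0.9852

deff ≈ 0.985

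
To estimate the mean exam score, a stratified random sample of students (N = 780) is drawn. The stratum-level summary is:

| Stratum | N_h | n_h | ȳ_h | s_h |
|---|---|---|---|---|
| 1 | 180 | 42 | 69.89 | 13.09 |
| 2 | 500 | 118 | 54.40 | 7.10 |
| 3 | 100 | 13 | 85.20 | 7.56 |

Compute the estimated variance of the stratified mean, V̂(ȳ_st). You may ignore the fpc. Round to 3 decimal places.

V̂(ȳ_st) ≈ 0.465

V̂(ȳ_st) = Σ W_h² s_h²/n_h, with W_h = N_h/N and N = 780:
  stratum 1: (180/780)²·13.09²/42 = 0.217263
  stratum 2: (500/780)²·7.10²/118 = 0.175544
  stratum 3: (100/780)²·7.56²/13 = 0.0722622
V̂(ȳ_st) = 0.465069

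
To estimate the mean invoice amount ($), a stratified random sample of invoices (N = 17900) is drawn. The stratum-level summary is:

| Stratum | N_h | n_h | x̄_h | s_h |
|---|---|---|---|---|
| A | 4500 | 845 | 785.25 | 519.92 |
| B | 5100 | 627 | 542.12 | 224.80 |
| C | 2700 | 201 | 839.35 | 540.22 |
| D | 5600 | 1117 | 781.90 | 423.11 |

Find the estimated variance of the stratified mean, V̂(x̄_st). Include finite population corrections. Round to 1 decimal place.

V̂(x̄_st) = Σ W_h² (1 − n_h/N_h) s_h²/n_h, with W_h = N_h/N and N = 17900:
  stratum A: (4500/17900)²·(1 − 845/4500)·519.92²/845 = 16.4214
  stratum B: (5100/17900)²·(1 − 627/5100)·224.80²/627 = 5.73836
  stratum C: (2700/17900)²·(1 − 201/2700)·540.22²/201 = 30.5752
  stratum D: (5600/17900)²·(1 − 1117/5600)·423.11²/1117 = 12.5575
V̂(x̄_st) = 65.2925

V̂(x̄_st) ≈ 65.3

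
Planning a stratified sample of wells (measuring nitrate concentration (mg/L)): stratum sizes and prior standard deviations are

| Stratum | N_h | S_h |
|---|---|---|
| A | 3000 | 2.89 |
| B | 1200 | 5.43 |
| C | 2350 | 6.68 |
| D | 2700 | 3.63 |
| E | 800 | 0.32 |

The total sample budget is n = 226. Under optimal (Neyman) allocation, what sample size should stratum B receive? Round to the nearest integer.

Neyman allocation: n_h = n · N_h S_h / Σ N_i S_i, with n = 226.
  stratum A: N_h·S_h = 3000·2.89 = 8670.00
  stratum B: N_h·S_h = 1200·5.43 = 6516.00
  stratum C: N_h·S_h = 2350·6.68 = 15698.00
  stratum D: N_h·S_h = 2700·3.63 = 9801.00
  stratum E: N_h·S_h = 800·0.32 = 256.00
Σ N_h S_h = 40941.00
n for stratum B = 226·6516.00/40941.00 = 35.969 → 36

36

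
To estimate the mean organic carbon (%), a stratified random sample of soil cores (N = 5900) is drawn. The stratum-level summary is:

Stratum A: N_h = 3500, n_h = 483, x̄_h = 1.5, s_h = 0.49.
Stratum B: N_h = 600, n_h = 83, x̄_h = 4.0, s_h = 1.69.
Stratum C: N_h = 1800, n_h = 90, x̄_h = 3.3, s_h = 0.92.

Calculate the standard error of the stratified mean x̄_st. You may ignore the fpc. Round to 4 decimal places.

V̂(x̄_st) = Σ W_h² s_h²/n_h, with W_h = N_h/N and N = 5900:
  stratum A: (3500/5900)²·0.49²/483 = 0.000174935
  stratum B: (600/5900)²·1.69²/83 = 0.000355872
  stratum C: (1800/5900)²·0.92²/90 = 0.000875335
V̂(x̄_st) = 0.00140614
SE(x̄_st) = √0.00140614 = 0.0374986

SE(x̄_st) ≈ 0.0375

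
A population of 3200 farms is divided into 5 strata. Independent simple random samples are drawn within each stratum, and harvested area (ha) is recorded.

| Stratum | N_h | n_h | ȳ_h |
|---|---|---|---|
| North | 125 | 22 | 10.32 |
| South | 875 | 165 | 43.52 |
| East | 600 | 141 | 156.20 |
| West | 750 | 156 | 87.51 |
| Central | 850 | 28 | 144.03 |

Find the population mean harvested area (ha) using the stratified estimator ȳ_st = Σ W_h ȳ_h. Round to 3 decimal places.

ȳ_st ≈ 100.359

N = Σ N_h = 3200. Stratum weights W_h = N_h/N.
ȳ_st = (125·10.32 + 875·43.52 + 600·156.20 + 750·87.51 + 850·144.03) / 3200 = 100.35875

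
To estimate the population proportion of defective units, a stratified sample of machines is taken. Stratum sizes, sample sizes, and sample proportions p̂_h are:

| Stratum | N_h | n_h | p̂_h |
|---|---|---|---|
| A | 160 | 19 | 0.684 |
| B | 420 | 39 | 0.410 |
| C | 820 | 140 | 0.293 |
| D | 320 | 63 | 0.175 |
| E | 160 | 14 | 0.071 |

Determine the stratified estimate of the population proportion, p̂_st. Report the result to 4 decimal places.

N = 1880; stratum weights W_h = N_h/N.
p̂_st = Σ W_h p̂_h = (160·0.684 + 420·0.410 + 820·0.293 + 320·0.175 + 160·0.071)/1880 = 0.31344

p̂_st ≈ 0.3134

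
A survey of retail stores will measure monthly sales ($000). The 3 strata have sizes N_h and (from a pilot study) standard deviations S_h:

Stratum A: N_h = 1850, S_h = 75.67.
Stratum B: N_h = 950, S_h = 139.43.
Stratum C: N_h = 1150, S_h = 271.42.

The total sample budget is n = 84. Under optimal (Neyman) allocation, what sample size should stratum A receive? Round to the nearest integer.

20

Neyman allocation: n_h = n · N_h S_h / Σ N_i S_i, with n = 84.
  stratum A: N_h·S_h = 1850·75.67 = 139989.50
  stratum B: N_h·S_h = 950·139.43 = 132458.50
  stratum C: N_h·S_h = 1150·271.42 = 312133.00
Σ N_h S_h = 584581.00
n for stratum A = 84·139989.50/584581.00 = 20.115 → 20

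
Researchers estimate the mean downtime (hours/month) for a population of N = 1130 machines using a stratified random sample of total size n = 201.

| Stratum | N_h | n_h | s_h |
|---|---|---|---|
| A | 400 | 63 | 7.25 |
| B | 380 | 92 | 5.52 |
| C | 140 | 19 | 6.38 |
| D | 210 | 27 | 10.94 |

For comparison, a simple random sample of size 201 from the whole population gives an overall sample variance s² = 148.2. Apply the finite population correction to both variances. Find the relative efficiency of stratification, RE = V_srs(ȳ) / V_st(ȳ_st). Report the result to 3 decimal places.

RE ≈ 2.178

V̂(ȳ_st) = Σ W_h² (1 − n_h/N_h) s_h²/n_h, with W_h = N_h/N and N = 1130:
  stratum A: (400/1130)²·(1 − 63/400)·7.25²/63 = 0.0880782
  stratum B: (380/1130)²·(1 − 92/380)·5.52²/92 = 0.0283863
  stratum C: (140/1130)²·(1 − 19/140)·6.38²/19 = 0.0284213
  stratum D: (210/1130)²·(1 − 27/210)·10.94²/27 = 0.133409
V_st = 0.278295
V_srs = (1 − 201/1130)·148.2/201 = 0.606163
Relative efficiency = V_srs / V_st = 0.606163/0.278295 = 2.1781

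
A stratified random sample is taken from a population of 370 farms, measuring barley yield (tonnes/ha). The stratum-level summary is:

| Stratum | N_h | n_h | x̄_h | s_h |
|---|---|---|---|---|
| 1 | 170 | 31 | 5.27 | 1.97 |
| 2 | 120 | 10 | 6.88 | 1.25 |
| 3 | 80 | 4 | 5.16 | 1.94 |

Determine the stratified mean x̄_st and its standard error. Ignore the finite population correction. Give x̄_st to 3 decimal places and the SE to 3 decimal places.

x̄_st ≈ 5.768, SE ≈ 0.295

x̄_st = Σ W_h x̄_h = (170·5.27 + 120·6.88 + 80·5.16)/370 = 5.76838
V̂(x̄_st) = Σ W_h² s_h²/n_h, with W_h = N_h/N and N = 370:
  stratum 1: (170/370)²·1.97²/31 = 0.0264281
  stratum 2: (120/370)²·1.25²/10 = 0.0164354
  stratum 3: (80/370)²·1.94²/4 = 0.0439866
V̂(x̄_st) = 0.08685
SE(x̄_st) = √0.08685 = 0.294703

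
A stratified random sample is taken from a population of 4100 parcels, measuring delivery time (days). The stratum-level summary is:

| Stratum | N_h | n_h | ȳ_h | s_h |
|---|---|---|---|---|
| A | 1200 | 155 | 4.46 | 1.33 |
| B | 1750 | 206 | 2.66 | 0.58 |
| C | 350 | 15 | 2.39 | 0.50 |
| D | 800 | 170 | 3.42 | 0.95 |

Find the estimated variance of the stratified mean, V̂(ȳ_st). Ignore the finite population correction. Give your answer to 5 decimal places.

V̂(ȳ_st) = Σ W_h² s_h²/n_h, with W_h = N_h/N and N = 4100:
  stratum A: (1200/4100)²·1.33²/155 = 0.000977612
  stratum B: (1750/4100)²·0.58²/206 = 0.000297507
  stratum C: (350/4100)²·0.50²/15 = 0.000121455
  stratum D: (800/4100)²·0.95²/170 = 0.000202121
V̂(ȳ_st) = 0.00159869

V̂(ȳ_st) ≈ 0.00160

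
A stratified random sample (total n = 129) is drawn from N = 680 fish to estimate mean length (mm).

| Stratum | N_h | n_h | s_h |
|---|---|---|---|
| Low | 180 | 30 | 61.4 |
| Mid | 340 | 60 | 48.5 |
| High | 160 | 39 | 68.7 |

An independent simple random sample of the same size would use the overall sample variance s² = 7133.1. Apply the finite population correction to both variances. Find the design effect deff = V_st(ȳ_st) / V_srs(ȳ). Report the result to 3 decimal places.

deff ≈ 0.457

V̂(ȳ_st) = Σ W_h² (1 − n_h/N_h) s_h²/n_h, with W_h = N_h/N and N = 680:
  stratum Low: (180/680)²·(1 − 30/180)·61.4²/30 = 7.33772
  stratum Mid: (340/680)²·(1 − 60/340)·48.5²/60 = 8.07145
  stratum High: (160/680)²·(1 − 39/160)·68.7²/39 = 5.06683
V_st = 20.476
V_srs = (1 − 129/680)·7133.1/129 = 44.8055
deff = V_st / V_srs = 20.476/44.8055 = 0.4570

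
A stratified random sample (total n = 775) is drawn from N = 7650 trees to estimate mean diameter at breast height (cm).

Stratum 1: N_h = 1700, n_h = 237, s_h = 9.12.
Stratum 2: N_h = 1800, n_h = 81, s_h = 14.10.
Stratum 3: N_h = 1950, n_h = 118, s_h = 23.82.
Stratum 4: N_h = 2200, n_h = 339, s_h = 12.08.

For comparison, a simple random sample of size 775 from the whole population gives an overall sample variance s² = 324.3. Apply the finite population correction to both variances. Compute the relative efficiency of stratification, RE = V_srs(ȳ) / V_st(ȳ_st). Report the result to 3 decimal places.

V̂(ȳ_st) = Σ W_h² (1 − n_h/N_h) s_h²/n_h, with W_h = N_h/N and N = 7650:
  stratum 1: (1700/7650)²·(1 − 237/1700)·9.12²/237 = 0.0149146
  stratum 2: (1800/7650)²·(1 − 81/1800)·14.10²/81 = 0.129771
  stratum 3: (1950/7650)²·(1 − 118/1950)·23.82²/118 = 0.293521
  stratum 4: (2200/7650)²·(1 − 339/2200)·12.08²/339 = 0.0301148
V_st = 0.468321
V_srs = (1 − 775/7650)·324.3/775 = 0.376059
Relative efficiency = V_srs / V_st = 0.376059/0.468321 = 0.8030

RE ≈ 0.803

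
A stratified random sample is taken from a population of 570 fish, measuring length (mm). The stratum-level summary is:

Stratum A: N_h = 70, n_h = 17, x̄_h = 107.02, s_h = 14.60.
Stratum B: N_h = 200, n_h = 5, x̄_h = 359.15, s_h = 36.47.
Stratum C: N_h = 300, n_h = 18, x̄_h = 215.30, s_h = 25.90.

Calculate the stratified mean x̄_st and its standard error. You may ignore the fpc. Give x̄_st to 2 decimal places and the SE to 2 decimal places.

x̄_st = Σ W_h x̄_h = (70·107.02 + 200·359.15 + 300·215.30)/570 = 252.47614
V̂(x̄_st) = Σ W_h² s_h²/n_h, with W_h = N_h/N and N = 570:
  stratum A: (70/570)²·14.60²/17 = 0.189105
  stratum B: (200/570)²·36.47²/5 = 32.75
  stratum C: (300/570)²·25.90²/18 = 10.3233
V̂(x̄_st) = 43.2625
SE(x̄_st) = √43.2625 = 6.57742

x̄_st ≈ 252.48, SE ≈ 6.58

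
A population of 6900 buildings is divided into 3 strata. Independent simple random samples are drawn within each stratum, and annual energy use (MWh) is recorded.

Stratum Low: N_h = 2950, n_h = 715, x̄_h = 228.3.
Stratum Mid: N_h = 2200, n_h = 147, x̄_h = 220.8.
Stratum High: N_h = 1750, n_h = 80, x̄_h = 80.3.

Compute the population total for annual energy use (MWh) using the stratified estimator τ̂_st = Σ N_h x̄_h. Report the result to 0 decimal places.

τ̂_st ≈ 1299770

τ̂_st = Σ N_h x̄_h = 2950·228.3 + 2200·220.8 + 1750·80.3 = 1299770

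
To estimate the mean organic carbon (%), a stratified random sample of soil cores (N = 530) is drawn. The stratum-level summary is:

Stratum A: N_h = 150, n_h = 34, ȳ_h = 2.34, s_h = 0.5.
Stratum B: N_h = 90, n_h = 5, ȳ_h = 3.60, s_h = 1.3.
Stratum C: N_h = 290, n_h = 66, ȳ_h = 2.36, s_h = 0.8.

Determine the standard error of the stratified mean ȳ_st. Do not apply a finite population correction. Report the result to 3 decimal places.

SE(ȳ_st) ≈ 0.115

V̂(ȳ_st) = Σ W_h² s_h²/n_h, with W_h = N_h/N and N = 530:
  stratum A: (150/530)²·0.5²/34 = 0.000588968
  stratum B: (90/530)²·1.3²/5 = 0.00974653
  stratum C: (290/530)²·0.8²/66 = 0.00290322
V̂(ȳ_st) = 0.0132387
SE(ȳ_st) = √0.0132387 = 0.11506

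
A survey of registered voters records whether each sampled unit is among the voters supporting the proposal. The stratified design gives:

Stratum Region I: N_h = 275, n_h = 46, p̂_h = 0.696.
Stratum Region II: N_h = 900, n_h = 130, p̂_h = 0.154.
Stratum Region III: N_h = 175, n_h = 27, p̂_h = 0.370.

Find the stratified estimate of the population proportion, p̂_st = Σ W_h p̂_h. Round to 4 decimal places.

N = 1350; stratum weights W_h = N_h/N.
p̂_st = Σ W_h p̂_h = (275·0.696 + 900·0.154 + 175·0.370)/1350 = 0.29241

p̂_st ≈ 0.2924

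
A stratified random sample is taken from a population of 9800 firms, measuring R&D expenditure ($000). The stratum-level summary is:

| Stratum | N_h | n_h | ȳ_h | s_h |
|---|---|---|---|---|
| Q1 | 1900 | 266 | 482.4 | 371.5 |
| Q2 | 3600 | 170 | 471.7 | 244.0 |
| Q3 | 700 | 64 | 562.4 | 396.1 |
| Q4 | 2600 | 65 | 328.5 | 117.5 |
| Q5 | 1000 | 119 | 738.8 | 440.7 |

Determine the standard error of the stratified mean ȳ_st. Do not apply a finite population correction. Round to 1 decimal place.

SE(ȳ_st) ≈ 10.5

V̂(ȳ_st) = Σ W_h² s_h²/n_h, with W_h = N_h/N and N = 9800:
  stratum Q1: (1900/9800)²·371.5²/266 = 19.5025
  stratum Q2: (3600/9800)²·244.0²/170 = 47.2589
  stratum Q3: (700/9800)²·396.1²/64 = 12.5076
  stratum Q4: (2600/9800)²·117.5²/65 = 14.9505
  stratum Q5: (1000/9800)²·440.7²/119 = 16.9937
V̂(ȳ_st) = 111.213
SE(ȳ_st) = √111.213 = 10.5458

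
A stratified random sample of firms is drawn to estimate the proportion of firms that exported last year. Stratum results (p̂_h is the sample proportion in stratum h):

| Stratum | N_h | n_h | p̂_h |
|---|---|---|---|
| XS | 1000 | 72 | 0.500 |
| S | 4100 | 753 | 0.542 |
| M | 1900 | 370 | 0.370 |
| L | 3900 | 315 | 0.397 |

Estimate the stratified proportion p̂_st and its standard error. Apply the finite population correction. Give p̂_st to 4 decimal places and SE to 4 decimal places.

N = 10900; stratum weights W_h = N_h/N.
p̂_st = Σ W_h p̂_h = (1000·0.500 + 4100·0.542 + 1900·0.370 + 3900·0.397)/10900 = 0.45628
V̂(p̂_st) = Σ W_h² (1 − n_h/N_h) p̂_h(1−p̂_h)/(n_h−1):
  stratum XS: (1000/10900)²·(1 − 72/1000)·0.500·0.500/71 = 2.75028e-05
  stratum S: (4100/10900)²·(1 − 753/4100)·0.542·0.458/752 = 3.81271e-05
  stratum M: (1900/10900)²·(1 − 370/1900)·0.370·0.630/369 = 1.54564e-05
  stratum L: (3900/10900)²·(1 − 315/3900)·0.397·0.603/314 = 8.97179e-05
V̂(p̂_st) = 0.000170804; SE = √V̂ = 0.0130692

p̂_st ≈ 0.4563, SE ≈ 0.0131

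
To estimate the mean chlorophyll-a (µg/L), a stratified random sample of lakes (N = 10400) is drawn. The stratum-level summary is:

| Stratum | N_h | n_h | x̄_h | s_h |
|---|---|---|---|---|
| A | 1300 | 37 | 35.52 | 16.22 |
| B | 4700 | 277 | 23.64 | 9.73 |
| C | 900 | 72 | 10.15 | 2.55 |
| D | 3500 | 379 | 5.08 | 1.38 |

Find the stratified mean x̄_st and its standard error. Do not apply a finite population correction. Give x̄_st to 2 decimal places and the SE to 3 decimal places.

x̄_st = Σ W_h x̄_h = (1300·35.52 + 4700·23.64 + 900·10.15 + 3500·5.08)/10400 = 17.71144
V̂(x̄_st) = Σ W_h² s_h²/n_h, with W_h = N_h/N and N = 10400:
  stratum A: (1300/10400)²·16.22²/37 = 0.111102
  stratum B: (4700/10400)²·9.73²/277 = 0.0698031
  stratum C: (900/10400)²·2.55²/72 = 0.000676342
  stratum D: (3500/10400)²·1.38²/379 = 0.0005691
V̂(x̄_st) = 0.18215
SE(x̄_st) = √0.18215 = 0.42679

x̄_st ≈ 17.71, SE ≈ 0.427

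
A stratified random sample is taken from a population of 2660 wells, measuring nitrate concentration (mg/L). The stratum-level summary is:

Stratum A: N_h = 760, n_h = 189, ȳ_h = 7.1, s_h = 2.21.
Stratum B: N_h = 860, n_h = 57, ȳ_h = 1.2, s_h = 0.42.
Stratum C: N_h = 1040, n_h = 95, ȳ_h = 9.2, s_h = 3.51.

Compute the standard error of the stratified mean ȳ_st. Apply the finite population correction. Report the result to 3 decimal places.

V̂(ȳ_st) = Σ W_h² (1 − n_h/N_h) s_h²/n_h, with W_h = N_h/N and N = 2660:
  stratum A: (760/2660)²·(1 − 189/760)·2.21²/189 = 0.00158493
  stratum B: (860/2660)²·(1 − 57/860)·0.42²/57 = 0.000302047
  stratum C: (1040/2660)²·(1 − 95/1040)·3.51²/95 = 0.0180133
V̂(ȳ_st) = 0.0199002
SE(ȳ_st) = √0.0199002 = 0.141068

SE(ȳ_st) ≈ 0.141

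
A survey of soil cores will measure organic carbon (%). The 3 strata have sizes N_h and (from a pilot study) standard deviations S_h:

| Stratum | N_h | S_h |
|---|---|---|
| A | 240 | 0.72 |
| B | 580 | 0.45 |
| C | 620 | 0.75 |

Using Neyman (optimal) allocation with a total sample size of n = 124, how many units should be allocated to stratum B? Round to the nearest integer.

36

Neyman allocation: n_h = n · N_h S_h / Σ N_i S_i, with n = 124.
  stratum A: N_h·S_h = 240·0.72 = 172.80
  stratum B: N_h·S_h = 580·0.45 = 261.00
  stratum C: N_h·S_h = 620·0.75 = 465.00
Σ N_h S_h = 898.80
n for stratum B = 124·261.00/898.80 = 36.008 → 36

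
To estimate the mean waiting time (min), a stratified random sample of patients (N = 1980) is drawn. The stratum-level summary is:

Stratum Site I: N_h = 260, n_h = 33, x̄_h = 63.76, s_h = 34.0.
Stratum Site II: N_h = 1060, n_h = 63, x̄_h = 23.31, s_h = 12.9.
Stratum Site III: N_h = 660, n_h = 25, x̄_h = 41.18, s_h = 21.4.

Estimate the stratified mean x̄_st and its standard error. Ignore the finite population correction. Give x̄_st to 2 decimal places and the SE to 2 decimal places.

x̄_st = Σ W_h x̄_h = (260·63.76 + 1060·23.31 + 660·41.18)/1980 = 34.57828
V̂(x̄_st) = Σ W_h² s_h²/n_h, with W_h = N_h/N and N = 1980:
  stratum Site I: (260/1980)²·34.0²/33 = 0.604032
  stratum Site II: (1060/1980)²·12.9²/63 = 0.757042
  stratum Site III: (660/1980)²·21.4²/25 = 2.03538
V̂(x̄_st) = 3.39645
SE(x̄_st) = √3.39645 = 1.84295

x̄_st ≈ 34.58, SE ≈ 1.84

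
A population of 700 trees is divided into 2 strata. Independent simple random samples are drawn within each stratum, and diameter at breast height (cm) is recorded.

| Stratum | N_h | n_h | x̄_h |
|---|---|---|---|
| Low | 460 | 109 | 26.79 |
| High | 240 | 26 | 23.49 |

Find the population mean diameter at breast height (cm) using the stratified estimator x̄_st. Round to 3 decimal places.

N = Σ N_h = 700. Stratum weights W_h = N_h/N.
x̄_st = (460·26.79 + 240·23.49) / 700 = 25.65857

x̄_st ≈ 25.659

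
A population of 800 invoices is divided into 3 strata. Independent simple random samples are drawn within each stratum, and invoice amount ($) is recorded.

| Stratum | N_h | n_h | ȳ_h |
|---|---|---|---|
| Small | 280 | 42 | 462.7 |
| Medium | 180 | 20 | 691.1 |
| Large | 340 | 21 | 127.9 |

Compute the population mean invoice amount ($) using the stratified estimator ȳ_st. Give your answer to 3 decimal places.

ȳ_st ≈ 371.800

N = Σ N_h = 800. Stratum weights W_h = N_h/N.
ȳ_st = (280·462.7 + 180·691.1 + 340·127.9) / 800 = 371.80000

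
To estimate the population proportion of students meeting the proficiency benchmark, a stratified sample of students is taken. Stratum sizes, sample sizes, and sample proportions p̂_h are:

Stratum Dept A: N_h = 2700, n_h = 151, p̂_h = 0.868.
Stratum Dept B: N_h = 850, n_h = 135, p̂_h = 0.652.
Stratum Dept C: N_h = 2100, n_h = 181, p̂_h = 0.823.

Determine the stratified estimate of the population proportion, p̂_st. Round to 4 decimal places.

N = 5650; stratum weights W_h = N_h/N.
p̂_st = Σ W_h p̂_h = (2700·0.868 + 850·0.652 + 2100·0.823)/5650 = 0.81878

p̂_st ≈ 0.8188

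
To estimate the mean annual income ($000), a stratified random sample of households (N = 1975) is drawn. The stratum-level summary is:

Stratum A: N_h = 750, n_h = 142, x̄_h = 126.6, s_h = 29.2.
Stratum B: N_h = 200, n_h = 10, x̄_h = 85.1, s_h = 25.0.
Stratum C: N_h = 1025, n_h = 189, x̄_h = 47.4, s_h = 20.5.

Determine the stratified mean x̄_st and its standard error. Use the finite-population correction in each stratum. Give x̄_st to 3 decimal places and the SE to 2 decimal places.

x̄_st = Σ W_h x̄_h = (750·126.6 + 200·85.1 + 1025·47.4)/1975 = 81.29367
V̂(x̄_st) = Σ W_h² (1 − n_h/N_h) s_h²/n_h, with W_h = N_h/N and N = 1975:
  stratum A: (750/1975)²·(1 − 142/750)·29.2²/142 = 0.701953
  stratum B: (200/1975)²·(1 − 10/200)·25.0²/10 = 0.608877
  stratum C: (1025/1975)²·(1 − 189/1025)·20.5²/189 = 0.488474
V̂(x̄_st) = 1.7993
SE(x̄_st) = √1.7993 = 1.34138

x̄_st ≈ 81.294, SE ≈ 1.34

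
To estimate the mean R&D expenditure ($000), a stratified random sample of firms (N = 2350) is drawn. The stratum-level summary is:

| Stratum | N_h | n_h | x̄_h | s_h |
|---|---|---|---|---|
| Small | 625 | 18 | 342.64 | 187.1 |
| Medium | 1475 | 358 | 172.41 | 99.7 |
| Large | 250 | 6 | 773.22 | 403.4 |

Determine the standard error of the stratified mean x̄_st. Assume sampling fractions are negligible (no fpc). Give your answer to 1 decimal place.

SE(x̄_st) ≈ 21.3

V̂(x̄_st) = Σ W_h² s_h²/n_h, with W_h = N_h/N and N = 2350:
  stratum Small: (625/2350)²·187.1²/18 = 137.562
  stratum Medium: (1475/2350)²·99.7²/358 = 10.9384
  stratum Large: (250/2350)²·403.4²/6 = 306.948
V̂(x̄_st) = 455.449
SE(x̄_st) = √455.449 = 21.3412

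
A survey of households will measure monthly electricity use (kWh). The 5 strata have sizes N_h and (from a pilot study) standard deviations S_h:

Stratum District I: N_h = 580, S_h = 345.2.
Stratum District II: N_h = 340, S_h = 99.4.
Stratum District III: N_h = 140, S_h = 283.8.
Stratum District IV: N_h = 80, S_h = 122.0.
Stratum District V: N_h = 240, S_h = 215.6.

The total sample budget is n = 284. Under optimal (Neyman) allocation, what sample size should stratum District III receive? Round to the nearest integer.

Neyman allocation: n_h = n · N_h S_h / Σ N_i S_i, with n = 284.
  stratum District I: N_h·S_h = 580·345.2 = 200216.00
  stratum District II: N_h·S_h = 340·99.4 = 33796.00
  stratum District III: N_h·S_h = 140·283.8 = 39732.00
  stratum District IV: N_h·S_h = 80·122.0 = 9760.00
  stratum District V: N_h·S_h = 240·215.6 = 51744.00
Σ N_h S_h = 335248.00
n for stratum District III = 284·39732.00/335248.00 = 33.658 → 34

34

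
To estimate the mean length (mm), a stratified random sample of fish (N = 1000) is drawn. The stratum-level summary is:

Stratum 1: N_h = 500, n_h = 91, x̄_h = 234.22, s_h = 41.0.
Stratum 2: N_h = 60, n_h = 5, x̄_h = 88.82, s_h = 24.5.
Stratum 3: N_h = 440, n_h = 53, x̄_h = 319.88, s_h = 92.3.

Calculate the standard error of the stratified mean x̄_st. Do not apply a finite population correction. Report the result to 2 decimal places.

V̂(x̄_st) = Σ W_h² s_h²/n_h, with W_h = N_h/N and N = 1000:
  stratum 1: (500/1000)²·41.0²/91 = 4.61813
  stratum 2: (60/1000)²·24.5²/5 = 0.43218
  stratum 3: (440/1000)²·92.3²/53 = 31.1195
V̂(x̄_st) = 36.1698
SE(x̄_st) = √36.1698 = 6.01414

SE(x̄_st) ≈ 6.01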